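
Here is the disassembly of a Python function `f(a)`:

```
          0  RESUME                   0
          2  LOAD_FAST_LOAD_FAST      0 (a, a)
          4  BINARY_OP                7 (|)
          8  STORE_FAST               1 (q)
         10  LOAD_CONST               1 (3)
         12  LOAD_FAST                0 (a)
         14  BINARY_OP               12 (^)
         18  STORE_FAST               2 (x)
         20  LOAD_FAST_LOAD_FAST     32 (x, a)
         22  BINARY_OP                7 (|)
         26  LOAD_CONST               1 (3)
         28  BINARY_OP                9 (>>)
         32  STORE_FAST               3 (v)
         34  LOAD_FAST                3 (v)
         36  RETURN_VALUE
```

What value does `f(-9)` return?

LOAD_FAST_LOAD_FAST a,a → push -9,-9. Stack: [-9, -9]
BINARY_OP | → -9 | -9 = -9. Stack: [-9]
STORE_FAST q → q=-9. Stack: []
LOAD_CONST → push 3. Stack: [3]
LOAD_FAST a → push -9. Stack: [3, -9]
BINARY_OP ^ → 3 ^ -9 = -12. Stack: [-12]
STORE_FAST x → x=-12. Stack: []
LOAD_FAST_LOAD_FAST x,a → push -12,-9. Stack: [-12, -9]
BINARY_OP | → -12 | -9 = -9. Stack: [-9]
LOAD_CONST → push 3. Stack: [-9, 3]
BINARY_OP >> → -9 >> 3 = -2. Stack: [-2]
STORE_FAST v → v=-2. Stack: []
LOAD_FAST v → push -2. Stack: [-2]
RETURN_VALUE → return -2.

-2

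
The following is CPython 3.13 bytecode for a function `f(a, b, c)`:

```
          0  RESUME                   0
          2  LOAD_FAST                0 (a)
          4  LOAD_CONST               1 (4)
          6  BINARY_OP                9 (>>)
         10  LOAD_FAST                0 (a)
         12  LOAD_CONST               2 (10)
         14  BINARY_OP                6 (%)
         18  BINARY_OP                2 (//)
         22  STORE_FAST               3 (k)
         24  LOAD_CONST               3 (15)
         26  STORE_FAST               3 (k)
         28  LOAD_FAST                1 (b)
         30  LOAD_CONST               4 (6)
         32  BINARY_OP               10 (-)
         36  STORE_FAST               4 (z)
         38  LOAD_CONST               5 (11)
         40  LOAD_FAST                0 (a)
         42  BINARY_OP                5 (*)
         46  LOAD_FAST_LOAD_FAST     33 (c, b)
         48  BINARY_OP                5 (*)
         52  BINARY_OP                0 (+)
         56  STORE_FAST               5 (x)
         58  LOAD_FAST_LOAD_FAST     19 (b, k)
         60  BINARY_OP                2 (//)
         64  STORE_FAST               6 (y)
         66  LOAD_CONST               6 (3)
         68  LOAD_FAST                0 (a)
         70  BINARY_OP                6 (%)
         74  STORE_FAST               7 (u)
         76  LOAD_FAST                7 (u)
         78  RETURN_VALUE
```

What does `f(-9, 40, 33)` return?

-6

LOAD_FAST a → push -9. Stack: [-9]
LOAD_CONST → push 4. Stack: [-9, 4]
BINARY_OP >> → -9 >> 4 = -1. Stack: [-1]
LOAD_FAST a → push -9. Stack: [-1, -9]
LOAD_CONST → push 10. Stack: [-1, -9, 10]
BINARY_OP % → -9 % 10 = 1. Stack: [-1, 1]
BINARY_OP // → -1 // 1 = -1. Stack: [-1]
STORE_FAST k → k=-1. Stack: []
LOAD_CONST → push 15. Stack: [15]
STORE_FAST k → k=15. Stack: []
LOAD_FAST b → push 40. Stack: [40]
LOAD_CONST → push 6. Stack: [40, 6]
BINARY_OP - → 40 - 6 = 34. Stack: [34]
STORE_FAST z → z=34. Stack: []
LOAD_CONST → push 11. Stack: [11]
LOAD_FAST a → push -9. Stack: [11, -9]
BINARY_OP * → 11 * -9 = -99. Stack: [-99]
LOAD_FAST_LOAD_FAST c,b → push 33,40. Stack: [-99, 33, 40]
BINARY_OP * → 33 * 40 = 1320. Stack: [-99, 1320]
BINARY_OP + → -99 + 1320 = 1221. Stack: [1221]
STORE_FAST x → x=1221. Stack: []
LOAD_FAST_LOAD_FAST b,k → push 40,15. Stack: [40, 15]
BINARY_OP // → 40 // 15 = 2. Stack: [2]
STORE_FAST y → y=2. Stack: []
LOAD_CONST → push 3. Stack: [3]
LOAD_FAST a → push -9. Stack: [3, -9]
BINARY_OP % → 3 % -9 = -6. Stack: [-6]
STORE_FAST u → u=-6. Stack: []
LOAD_FAST u → push -6. Stack: [-6]
RETURN_VALUE → return -6.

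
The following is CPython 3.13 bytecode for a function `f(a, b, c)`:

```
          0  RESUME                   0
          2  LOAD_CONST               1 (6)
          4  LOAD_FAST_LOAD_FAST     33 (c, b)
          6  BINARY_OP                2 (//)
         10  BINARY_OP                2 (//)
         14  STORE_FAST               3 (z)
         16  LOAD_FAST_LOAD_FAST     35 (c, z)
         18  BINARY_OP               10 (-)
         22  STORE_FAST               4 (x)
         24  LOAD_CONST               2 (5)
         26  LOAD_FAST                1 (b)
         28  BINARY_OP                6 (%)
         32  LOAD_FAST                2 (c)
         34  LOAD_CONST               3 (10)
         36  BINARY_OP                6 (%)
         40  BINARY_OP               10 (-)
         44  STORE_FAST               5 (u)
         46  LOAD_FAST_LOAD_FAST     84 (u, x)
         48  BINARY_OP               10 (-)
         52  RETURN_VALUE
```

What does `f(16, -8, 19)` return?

-33

LOAD_CONST → push 6. Stack: [6]
LOAD_FAST_LOAD_FAST c,b → push 19,-8. Stack: [6, 19, -8]
BINARY_OP // → 19 // -8 = -3. Stack: [6, -3]
BINARY_OP // → 6 // -3 = -2. Stack: [-2]
STORE_FAST z → z=-2. Stack: []
LOAD_FAST_LOAD_FAST c,z → push 19,-2. Stack: [19, -2]
BINARY_OP - → 19 - -2 = 21. Stack: [21]
STORE_FAST x → x=21. Stack: []
LOAD_CONST → push 5. Stack: [5]
LOAD_FAST b → push -8. Stack: [5, -8]
BINARY_OP % → 5 % -8 = -3. Stack: [-3]
LOAD_FAST c → push 19. Stack: [-3, 19]
LOAD_CONST → push 10. Stack: [-3, 19, 10]
BINARY_OP % → 19 % 10 = 9. Stack: [-3, 9]
BINARY_OP - → -3 - 9 = -12. Stack: [-12]
STORE_FAST u → u=-12. Stack: []
LOAD_FAST_LOAD_FAST u,x → push -12,21. Stack: [-12, 21]
BINARY_OP - → -12 - 21 = -33. Stack: [-33]
RETURN_VALUE → return -33.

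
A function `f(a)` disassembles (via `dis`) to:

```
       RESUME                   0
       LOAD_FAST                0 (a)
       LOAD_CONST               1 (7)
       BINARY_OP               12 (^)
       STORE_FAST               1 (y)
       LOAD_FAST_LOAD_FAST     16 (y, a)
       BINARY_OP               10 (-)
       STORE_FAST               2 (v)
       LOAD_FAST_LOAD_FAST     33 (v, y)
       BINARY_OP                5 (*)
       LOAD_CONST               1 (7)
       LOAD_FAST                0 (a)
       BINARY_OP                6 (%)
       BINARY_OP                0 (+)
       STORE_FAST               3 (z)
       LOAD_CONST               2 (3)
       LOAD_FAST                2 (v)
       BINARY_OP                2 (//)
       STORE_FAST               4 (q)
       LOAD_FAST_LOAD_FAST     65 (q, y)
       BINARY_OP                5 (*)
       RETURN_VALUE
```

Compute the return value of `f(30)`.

-25

LOAD_FAST a → push 30. Stack: [30]
LOAD_CONST → push 7. Stack: [30, 7]
BINARY_OP ^ → 30 ^ 7 = 25. Stack: [25]
STORE_FAST y → y=25. Stack: []
LOAD_FAST_LOAD_FAST y,a → push 25,30. Stack: [25, 30]
BINARY_OP - → 25 - 30 = -5. Stack: [-5]
STORE_FAST v → v=-5. Stack: []
LOAD_FAST_LOAD_FAST v,y → push -5,25. Stack: [-5, 25]
BINARY_OP * → -5 * 25 = -125. Stack: [-125]
LOAD_CONST → push 7. Stack: [-125, 7]
LOAD_FAST a → push 30. Stack: [-125, 7, 30]
BINARY_OP % → 7 % 30 = 7. Stack: [-125, 7]
BINARY_OP + → -125 + 7 = -118. Stack: [-118]
STORE_FAST z → z=-118. Stack: []
LOAD_CONST → push 3. Stack: [3]
LOAD_FAST v → push -5. Stack: [3, -5]
BINARY_OP // → 3 // -5 = -1. Stack: [-1]
STORE_FAST q → q=-1. Stack: []
LOAD_FAST_LOAD_FAST q,y → push -1,25. Stack: [-1, 25]
BINARY_OP * → -1 * 25 = -25. Stack: [-25]
RETURN_VALUE → return -25.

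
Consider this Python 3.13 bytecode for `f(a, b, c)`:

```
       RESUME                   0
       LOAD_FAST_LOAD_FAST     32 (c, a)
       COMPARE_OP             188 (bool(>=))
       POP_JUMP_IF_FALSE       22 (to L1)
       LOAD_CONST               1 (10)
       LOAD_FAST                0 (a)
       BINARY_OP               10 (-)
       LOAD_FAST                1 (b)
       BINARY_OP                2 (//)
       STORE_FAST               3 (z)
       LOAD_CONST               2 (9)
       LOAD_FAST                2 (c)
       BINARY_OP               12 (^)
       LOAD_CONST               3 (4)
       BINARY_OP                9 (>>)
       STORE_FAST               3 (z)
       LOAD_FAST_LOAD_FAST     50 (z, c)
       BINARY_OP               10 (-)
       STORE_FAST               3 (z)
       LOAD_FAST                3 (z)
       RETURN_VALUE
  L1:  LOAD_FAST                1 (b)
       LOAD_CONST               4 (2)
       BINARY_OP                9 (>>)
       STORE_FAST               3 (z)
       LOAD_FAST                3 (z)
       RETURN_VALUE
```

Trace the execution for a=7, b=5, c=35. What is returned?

LOAD_FAST_LOAD_FAST c,a → push 35,7. Stack: [35, 7]
COMPARE_OP bool(>=) → 35 vs 7 = True. Stack: [True]
POP_JUMP_IF_FALSE → pop True; no jump. Stack: []
LOAD_CONST → push 10. Stack: [10]
LOAD_FAST a → push 7. Stack: [10, 7]
BINARY_OP - → 10 - 7 = 3. Stack: [3]
LOAD_FAST b → push 5. Stack: [3, 5]
BINARY_OP // → 3 // 5 = 0. Stack: [0]
STORE_FAST z → z=0. Stack: []
LOAD_CONST → push 9. Stack: [9]
LOAD_FAST c → push 35. Stack: [9, 35]
BINARY_OP ^ → 9 ^ 35 = 42. Stack: [42]
LOAD_CONST → push 4. Stack: [42, 4]
BINARY_OP >> → 42 >> 4 = 2. Stack: [2]
STORE_FAST z → z=2. Stack: []
LOAD_FAST_LOAD_FAST z,c → push 2,35. Stack: [2, 35]
BINARY_OP - → 2 - 35 = -33. Stack: [-33]
STORE_FAST z → z=-33. Stack: []
LOAD_FAST z → push -33. Stack: [-33]
RETURN_VALUE → return -33.

-33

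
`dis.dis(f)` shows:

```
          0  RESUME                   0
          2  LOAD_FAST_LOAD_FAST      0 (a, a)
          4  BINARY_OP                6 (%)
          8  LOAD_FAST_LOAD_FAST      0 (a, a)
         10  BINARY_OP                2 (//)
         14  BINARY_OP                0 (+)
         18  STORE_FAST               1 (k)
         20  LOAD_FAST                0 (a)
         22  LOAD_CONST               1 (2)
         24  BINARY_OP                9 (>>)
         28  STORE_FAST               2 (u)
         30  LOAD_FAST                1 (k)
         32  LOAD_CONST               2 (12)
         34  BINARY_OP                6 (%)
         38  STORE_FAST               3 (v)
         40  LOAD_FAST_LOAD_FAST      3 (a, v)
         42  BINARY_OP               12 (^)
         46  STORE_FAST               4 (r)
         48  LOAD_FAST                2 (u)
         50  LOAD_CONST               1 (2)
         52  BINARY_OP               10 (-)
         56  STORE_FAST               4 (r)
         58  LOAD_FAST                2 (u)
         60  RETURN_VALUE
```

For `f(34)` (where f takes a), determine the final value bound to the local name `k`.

1

LOAD_FAST_LOAD_FAST a,a → push 34,34. Stack: [34, 34]
BINARY_OP % → 34 % 34 = 0. Stack: [0]
LOAD_FAST_LOAD_FAST a,a → push 34,34. Stack: [0, 34, 34]
BINARY_OP // → 34 // 34 = 1. Stack: [0, 1]
BINARY_OP + → 0 + 1 = 1. Stack: [1]
STORE_FAST k → k=1. Stack: []
LOAD_FAST a → push 34. Stack: [34]
LOAD_CONST → push 2. Stack: [34, 2]
BINARY_OP >> → 34 >> 2 = 8. Stack: [8]
STORE_FAST u → u=8. Stack: []
LOAD_FAST k → push 1. Stack: [1]
LOAD_CONST → push 12. Stack: [1, 12]
BINARY_OP % → 1 % 12 = 1. Stack: [1]
STORE_FAST v → v=1. Stack: []
LOAD_FAST_LOAD_FAST a,v → push 34,1. Stack: [34, 1]
BINARY_OP ^ → 34 ^ 1 = 35. Stack: [35]
STORE_FAST r → r=35. Stack: []
LOAD_FAST u → push 8. Stack: [8]
LOAD_CONST → push 2. Stack: [8, 2]
BINARY_OP - → 8 - 2 = 6. Stack: [6]
STORE_FAST r → r=6. Stack: []
LOAD_FAST u → push 8. Stack: [8]
RETURN_VALUE → return 8.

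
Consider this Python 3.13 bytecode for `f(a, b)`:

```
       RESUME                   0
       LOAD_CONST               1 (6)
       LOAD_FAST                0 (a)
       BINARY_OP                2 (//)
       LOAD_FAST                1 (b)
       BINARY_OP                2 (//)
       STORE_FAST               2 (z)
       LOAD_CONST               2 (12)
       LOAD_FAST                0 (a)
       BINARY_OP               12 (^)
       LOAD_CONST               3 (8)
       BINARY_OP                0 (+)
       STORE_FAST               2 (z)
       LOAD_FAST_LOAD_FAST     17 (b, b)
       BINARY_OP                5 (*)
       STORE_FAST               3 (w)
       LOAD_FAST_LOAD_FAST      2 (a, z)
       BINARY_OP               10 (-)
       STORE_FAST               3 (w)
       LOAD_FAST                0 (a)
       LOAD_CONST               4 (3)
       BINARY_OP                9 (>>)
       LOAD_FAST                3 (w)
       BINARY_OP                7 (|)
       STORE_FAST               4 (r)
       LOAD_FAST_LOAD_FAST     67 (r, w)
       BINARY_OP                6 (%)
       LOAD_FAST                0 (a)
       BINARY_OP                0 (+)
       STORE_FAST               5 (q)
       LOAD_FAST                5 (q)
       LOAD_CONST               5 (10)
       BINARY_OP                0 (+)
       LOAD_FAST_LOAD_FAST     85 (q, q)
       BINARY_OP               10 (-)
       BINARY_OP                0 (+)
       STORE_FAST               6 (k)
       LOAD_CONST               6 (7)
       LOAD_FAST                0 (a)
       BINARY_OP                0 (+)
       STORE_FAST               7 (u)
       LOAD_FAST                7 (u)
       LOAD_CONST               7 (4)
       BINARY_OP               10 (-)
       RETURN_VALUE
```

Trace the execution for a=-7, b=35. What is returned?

-4

LOAD_CONST → push 6. Stack: [6]
LOAD_FAST a → push -7. Stack: [6, -7]
BINARY_OP // → 6 // -7 = -1. Stack: [-1]
LOAD_FAST b → push 35. Stack: [-1, 35]
BINARY_OP // → -1 // 35 = -1. Stack: [-1]
STORE_FAST z → z=-1. Stack: []
LOAD_CONST → push 12. Stack: [12]
LOAD_FAST a → push -7. Stack: [12, -7]
BINARY_OP ^ → 12 ^ -7 = -11. Stack: [-11]
LOAD_CONST → push 8. Stack: [-11, 8]
BINARY_OP + → -11 + 8 = -3. Stack: [-3]
STORE_FAST z → z=-3. Stack: []
LOAD_FAST_LOAD_FAST b,b → push 35,35. Stack: [35, 35]
BINARY_OP * → 35 * 35 = 1225. Stack: [1225]
STORE_FAST w → w=1225. Stack: []
LOAD_FAST_LOAD_FAST a,z → push -7,-3. Stack: [-7, -3]
BINARY_OP - → -7 - -3 = -4. Stack: [-4]
STORE_FAST w → w=-4. Stack: []
LOAD_FAST a → push -7. Stack: [-7]
LOAD_CONST → push 3. Stack: [-7, 3]
BINARY_OP >> → -7 >> 3 = -1. Stack: [-1]
LOAD_FAST w → push -4. Stack: [-1, -4]
BINARY_OP | → -1 | -4 = -1. Stack: [-1]
STORE_FAST r → r=-1. Stack: []
LOAD_FAST_LOAD_FAST r,w → push -1,-4. Stack: [-1, -4]
BINARY_OP % → -1 % -4 = -1. Stack: [-1]
LOAD_FAST a → push -7. Stack: [-1, -7]
BINARY_OP + → -1 + -7 = -8. Stack: [-8]
STORE_FAST q → q=-8. Stack: []
LOAD_FAST q → push -8. Stack: [-8]
LOAD_CONST → push 10. Stack: [-8, 10]
BINARY_OP + → -8 + 10 = 2. Stack: [2]
LOAD_FAST_LOAD_FAST q,q → push -8,-8. Stack: [2, -8, -8]
BINARY_OP - → -8 - -8 = 0. Stack: [2, 0]
BINARY_OP + → 2 + 0 = 2. Stack: [2]
STORE_FAST k → k=2. Stack: []
LOAD_CONST → push 7. Stack: [7]
LOAD_FAST a → push -7. Stack: [7, -7]
BINARY_OP + → 7 + -7 = 0. Stack: [0]
STORE_FAST u → u=0. Stack: []
LOAD_FAST u → push 0. Stack: [0]
LOAD_CONST → push 4. Stack: [0, 4]
BINARY_OP - → 0 - 4 = -4. Stack: [-4]
RETURN_VALUE → return -4.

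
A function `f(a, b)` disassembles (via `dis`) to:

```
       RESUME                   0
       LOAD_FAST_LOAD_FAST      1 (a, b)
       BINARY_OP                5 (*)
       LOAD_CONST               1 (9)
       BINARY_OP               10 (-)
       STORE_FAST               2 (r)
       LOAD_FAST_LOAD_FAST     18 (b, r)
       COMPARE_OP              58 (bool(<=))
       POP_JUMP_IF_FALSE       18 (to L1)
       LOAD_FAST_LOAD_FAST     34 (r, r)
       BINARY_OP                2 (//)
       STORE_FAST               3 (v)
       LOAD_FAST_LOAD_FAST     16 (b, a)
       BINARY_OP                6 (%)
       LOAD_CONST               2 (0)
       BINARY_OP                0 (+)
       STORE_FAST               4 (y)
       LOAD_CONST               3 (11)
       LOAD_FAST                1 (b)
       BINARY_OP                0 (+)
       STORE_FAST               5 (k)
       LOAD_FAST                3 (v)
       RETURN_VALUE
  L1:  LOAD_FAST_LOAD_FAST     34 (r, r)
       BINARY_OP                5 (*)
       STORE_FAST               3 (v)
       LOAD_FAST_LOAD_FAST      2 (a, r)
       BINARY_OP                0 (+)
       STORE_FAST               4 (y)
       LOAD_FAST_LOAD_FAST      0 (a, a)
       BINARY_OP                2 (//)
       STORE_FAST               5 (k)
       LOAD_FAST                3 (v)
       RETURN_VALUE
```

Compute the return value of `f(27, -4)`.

13689

LOAD_FAST_LOAD_FAST a,b → push 27,-4. Stack: [27, -4]
BINARY_OP * → 27 * -4 = -108. Stack: [-108]
LOAD_CONST → push 9. Stack: [-108, 9]
BINARY_OP - → -108 - 9 = -117. Stack: [-117]
STORE_FAST r → r=-117. Stack: []
LOAD_FAST_LOAD_FAST b,r → push -4,-117. Stack: [-4, -117]
COMPARE_OP bool(<=) → -4 vs -117 = False. Stack: [False]
POP_JUMP_IF_FALSE → pop False; jump. Stack: []
LOAD_FAST_LOAD_FAST r,r → push -117,-117. Stack: [-117, -117]
BINARY_OP * → -117 * -117 = 13689. Stack: [13689]
STORE_FAST v → v=13689. Stack: []
LOAD_FAST_LOAD_FAST a,r → push 27,-117. Stack: [27, -117]
BINARY_OP + → 27 + -117 = -90. Stack: [-90]
STORE_FAST y → y=-90. Stack: []
LOAD_FAST_LOAD_FAST a,a → push 27,27. Stack: [27, 27]
BINARY_OP // → 27 // 27 = 1. Stack: [1]
STORE_FAST k → k=1. Stack: []
LOAD_FAST v → push 13689. Stack: [13689]
RETURN_VALUE → return 13689.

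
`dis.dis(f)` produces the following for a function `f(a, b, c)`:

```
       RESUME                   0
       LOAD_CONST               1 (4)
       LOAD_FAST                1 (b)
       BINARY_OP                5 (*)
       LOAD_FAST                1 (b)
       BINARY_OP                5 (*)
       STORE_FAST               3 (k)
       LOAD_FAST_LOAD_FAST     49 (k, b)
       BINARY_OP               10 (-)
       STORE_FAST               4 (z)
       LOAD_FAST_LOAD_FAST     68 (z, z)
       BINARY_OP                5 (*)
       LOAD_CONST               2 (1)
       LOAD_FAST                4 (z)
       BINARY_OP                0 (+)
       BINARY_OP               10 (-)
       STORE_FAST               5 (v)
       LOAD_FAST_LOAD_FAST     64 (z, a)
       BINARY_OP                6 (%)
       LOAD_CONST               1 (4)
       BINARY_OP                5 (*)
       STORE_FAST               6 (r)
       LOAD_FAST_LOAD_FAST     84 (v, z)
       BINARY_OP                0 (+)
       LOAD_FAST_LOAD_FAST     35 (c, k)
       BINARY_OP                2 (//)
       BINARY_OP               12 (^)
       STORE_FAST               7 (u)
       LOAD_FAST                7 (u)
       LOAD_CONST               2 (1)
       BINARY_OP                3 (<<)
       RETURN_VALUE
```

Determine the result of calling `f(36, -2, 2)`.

646

LOAD_CONST → push 4. Stack: [4]
LOAD_FAST b → push -2. Stack: [4, -2]
BINARY_OP * → 4 * -2 = -8. Stack: [-8]
LOAD_FAST b → push -2. Stack: [-8, -2]
BINARY_OP * → -8 * -2 = 16. Stack: [16]
STORE_FAST k → k=16. Stack: []
LOAD_FAST_LOAD_FAST k,b → push 16,-2. Stack: [16, -2]
BINARY_OP - → 16 - -2 = 18. Stack: [18]
STORE_FAST z → z=18. Stack: []
LOAD_FAST_LOAD_FAST z,z → push 18,18. Stack: [18, 18]
BINARY_OP * → 18 * 18 = 324. Stack: [324]
LOAD_CONST → push 1. Stack: [324, 1]
LOAD_FAST z → push 18. Stack: [324, 1, 18]
BINARY_OP + → 1 + 18 = 19. Stack: [324, 19]
BINARY_OP - → 324 - 19 = 305. Stack: [305]
STORE_FAST v → v=305. Stack: []
LOAD_FAST_LOAD_FAST z,a → push 18,36. Stack: [18, 36]
BINARY_OP % → 18 % 36 = 18. Stack: [18]
LOAD_CONST → push 4. Stack: [18, 4]
BINARY_OP * → 18 * 4 = 72. Stack: [72]
STORE_FAST r → r=72. Stack: []
LOAD_FAST_LOAD_FAST v,z → push 305,18. Stack: [305, 18]
BINARY_OP + → 305 + 18 = 323. Stack: [323]
LOAD_FAST_LOAD_FAST c,k → push 2,16. Stack: [323, 2, 16]
BINARY_OP // → 2 // 16 = 0. Stack: [323, 0]
BINARY_OP ^ → 323 ^ 0 = 323. Stack: [323]
STORE_FAST u → u=323. Stack: []
LOAD_FAST u → push 323. Stack: [323]
LOAD_CONST → push 1. Stack: [323, 1]
BINARY_OP << → 323 << 1 = 646. Stack: [646]
RETURN_VALUE → return 646.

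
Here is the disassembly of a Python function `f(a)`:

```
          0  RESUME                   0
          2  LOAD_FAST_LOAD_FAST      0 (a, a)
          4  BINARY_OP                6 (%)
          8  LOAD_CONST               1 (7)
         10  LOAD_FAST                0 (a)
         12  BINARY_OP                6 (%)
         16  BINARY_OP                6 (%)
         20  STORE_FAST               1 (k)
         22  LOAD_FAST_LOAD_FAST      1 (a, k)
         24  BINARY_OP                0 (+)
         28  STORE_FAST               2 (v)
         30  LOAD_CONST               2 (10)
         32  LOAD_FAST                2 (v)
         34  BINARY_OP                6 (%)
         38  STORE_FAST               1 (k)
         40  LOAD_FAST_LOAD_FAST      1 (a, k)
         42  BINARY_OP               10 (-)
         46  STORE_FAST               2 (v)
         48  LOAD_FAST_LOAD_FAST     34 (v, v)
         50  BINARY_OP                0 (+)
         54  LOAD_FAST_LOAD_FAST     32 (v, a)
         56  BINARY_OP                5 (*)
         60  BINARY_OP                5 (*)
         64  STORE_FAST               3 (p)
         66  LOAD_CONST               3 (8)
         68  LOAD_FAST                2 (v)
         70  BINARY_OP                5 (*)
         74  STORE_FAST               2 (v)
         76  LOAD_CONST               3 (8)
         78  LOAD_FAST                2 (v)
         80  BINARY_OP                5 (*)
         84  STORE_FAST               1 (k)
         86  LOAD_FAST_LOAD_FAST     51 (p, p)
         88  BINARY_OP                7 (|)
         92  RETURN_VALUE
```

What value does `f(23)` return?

7774

LOAD_FAST_LOAD_FAST a,a → push 23,23. Stack: [23, 23]
BINARY_OP % → 23 % 23 = 0. Stack: [0]
LOAD_CONST → push 7. Stack: [0, 7]
LOAD_FAST a → push 23. Stack: [0, 7, 23]
BINARY_OP % → 7 % 23 = 7. Stack: [0, 7]
BINARY_OP % → 0 % 7 = 0. Stack: [0]
STORE_FAST k → k=0. Stack: []
LOAD_FAST_LOAD_FAST a,k → push 23,0. Stack: [23, 0]
BINARY_OP + → 23 + 0 = 23. Stack: [23]
STORE_FAST v → v=23. Stack: []
LOAD_CONST → push 10. Stack: [10]
LOAD_FAST v → push 23. Stack: [10, 23]
BINARY_OP % → 10 % 23 = 10. Stack: [10]
STORE_FAST k → k=10. Stack: []
LOAD_FAST_LOAD_FAST a,k → push 23,10. Stack: [23, 10]
BINARY_OP - → 23 - 10 = 13. Stack: [13]
STORE_FAST v → v=13. Stack: []
LOAD_FAST_LOAD_FAST v,v → push 13,13. Stack: [13, 13]
BINARY_OP + → 13 + 13 = 26. Stack: [26]
LOAD_FAST_LOAD_FAST v,a → push 13,23. Stack: [26, 13, 23]
BINARY_OP * → 13 * 23 = 299. Stack: [26, 299]
BINARY_OP * → 26 * 299 = 7774. Stack: [7774]
STORE_FAST p → p=7774. Stack: []
LOAD_CONST → push 8. Stack: [8]
LOAD_FAST v → push 13. Stack: [8, 13]
BINARY_OP * → 8 * 13 = 104. Stack: [104]
STORE_FAST v → v=104. Stack: []
LOAD_CONST → push 8. Stack: [8]
LOAD_FAST v → push 104. Stack: [8, 104]
BINARY_OP * → 8 * 104 = 832. Stack: [832]
STORE_FAST k → k=832. Stack: []
LOAD_FAST_LOAD_FAST p,p → push 7774,7774. Stack: [7774, 7774]
BINARY_OP | → 7774 | 7774 = 7774. Stack: [7774]
RETURN_VALUE → return 7774.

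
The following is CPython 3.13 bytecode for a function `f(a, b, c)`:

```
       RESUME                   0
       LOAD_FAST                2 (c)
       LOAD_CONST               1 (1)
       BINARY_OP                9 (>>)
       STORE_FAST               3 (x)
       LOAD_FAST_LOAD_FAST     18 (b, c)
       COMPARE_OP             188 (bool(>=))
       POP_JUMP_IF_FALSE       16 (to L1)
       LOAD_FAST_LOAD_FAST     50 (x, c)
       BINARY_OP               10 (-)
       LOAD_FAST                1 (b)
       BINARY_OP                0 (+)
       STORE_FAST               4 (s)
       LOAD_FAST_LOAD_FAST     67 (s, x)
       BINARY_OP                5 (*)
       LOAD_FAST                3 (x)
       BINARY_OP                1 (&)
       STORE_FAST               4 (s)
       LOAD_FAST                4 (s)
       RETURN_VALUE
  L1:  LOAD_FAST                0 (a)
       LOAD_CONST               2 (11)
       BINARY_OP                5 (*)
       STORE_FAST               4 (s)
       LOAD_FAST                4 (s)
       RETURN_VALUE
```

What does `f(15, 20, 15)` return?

4

LOAD_FAST c → push 15. Stack: [15]
LOAD_CONST → push 1. Stack: [15, 1]
BINARY_OP >> → 15 >> 1 = 7. Stack: [7]
STORE_FAST x → x=7. Stack: []
LOAD_FAST_LOAD_FAST b,c → push 20,15. Stack: [20, 15]
COMPARE_OP bool(>=) → 20 vs 15 = True. Stack: [True]
POP_JUMP_IF_FALSE → pop True; no jump. Stack: []
LOAD_FAST_LOAD_FAST x,c → push 7,15. Stack: [7, 15]
BINARY_OP - → 7 - 15 = -8. Stack: [-8]
LOAD_FAST b → push 20. Stack: [-8, 20]
BINARY_OP + → -8 + 20 = 12. Stack: [12]
STORE_FAST s → s=12. Stack: []
LOAD_FAST_LOAD_FAST s,x → push 12,7. Stack: [12, 7]
BINARY_OP * → 12 * 7 = 84. Stack: [84]
LOAD_FAST x → push 7. Stack: [84, 7]
BINARY_OP & → 84 & 7 = 4. Stack: [4]
STORE_FAST s → s=4. Stack: []
LOAD_FAST s → push 4. Stack: [4]
RETURN_VALUE → return 4.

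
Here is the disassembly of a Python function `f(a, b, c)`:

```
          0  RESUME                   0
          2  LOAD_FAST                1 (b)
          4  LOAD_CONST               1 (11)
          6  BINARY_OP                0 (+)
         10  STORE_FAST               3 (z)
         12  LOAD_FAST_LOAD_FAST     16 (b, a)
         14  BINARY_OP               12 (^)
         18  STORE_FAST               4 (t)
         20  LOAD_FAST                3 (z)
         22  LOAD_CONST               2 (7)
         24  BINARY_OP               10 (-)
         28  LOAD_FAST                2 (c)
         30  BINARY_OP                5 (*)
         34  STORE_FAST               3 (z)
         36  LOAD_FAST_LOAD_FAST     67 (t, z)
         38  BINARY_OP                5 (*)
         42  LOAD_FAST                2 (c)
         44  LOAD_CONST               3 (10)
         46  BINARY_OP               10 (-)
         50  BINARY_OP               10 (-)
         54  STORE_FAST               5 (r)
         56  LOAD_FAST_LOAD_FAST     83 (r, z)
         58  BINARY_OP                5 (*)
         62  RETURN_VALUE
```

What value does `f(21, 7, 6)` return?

78672

LOAD_FAST b → push 7. Stack: [7]
LOAD_CONST → push 11. Stack: [7, 11]
BINARY_OP + → 7 + 11 = 18. Stack: [18]
STORE_FAST z → z=18. Stack: []
LOAD_FAST_LOAD_FAST b,a → push 7,21. Stack: [7, 21]
BINARY_OP ^ → 7 ^ 21 = 18. Stack: [18]
STORE_FAST t → t=18. Stack: []
LOAD_FAST z → push 18. Stack: [18]
LOAD_CONST → push 7. Stack: [18, 7]
BINARY_OP - → 18 - 7 = 11. Stack: [11]
LOAD_FAST c → push 6. Stack: [11, 6]
BINARY_OP * → 11 * 6 = 66. Stack: [66]
STORE_FAST z → z=66. Stack: []
LOAD_FAST_LOAD_FAST t,z → push 18,66. Stack: [18, 66]
BINARY_OP * → 18 * 66 = 1188. Stack: [1188]
LOAD_FAST c → push 6. Stack: [1188, 6]
LOAD_CONST → push 10. Stack: [1188, 6, 10]
BINARY_OP - → 6 - 10 = -4. Stack: [1188, -4]
BINARY_OP - → 1188 - -4 = 1192. Stack: [1192]
STORE_FAST r → r=1192. Stack: []
LOAD_FAST_LOAD_FAST r,z → push 1192,66. Stack: [1192, 66]
BINARY_OP * → 1192 * 66 = 78672. Stack: [78672]
RETURN_VALUE → return 78672.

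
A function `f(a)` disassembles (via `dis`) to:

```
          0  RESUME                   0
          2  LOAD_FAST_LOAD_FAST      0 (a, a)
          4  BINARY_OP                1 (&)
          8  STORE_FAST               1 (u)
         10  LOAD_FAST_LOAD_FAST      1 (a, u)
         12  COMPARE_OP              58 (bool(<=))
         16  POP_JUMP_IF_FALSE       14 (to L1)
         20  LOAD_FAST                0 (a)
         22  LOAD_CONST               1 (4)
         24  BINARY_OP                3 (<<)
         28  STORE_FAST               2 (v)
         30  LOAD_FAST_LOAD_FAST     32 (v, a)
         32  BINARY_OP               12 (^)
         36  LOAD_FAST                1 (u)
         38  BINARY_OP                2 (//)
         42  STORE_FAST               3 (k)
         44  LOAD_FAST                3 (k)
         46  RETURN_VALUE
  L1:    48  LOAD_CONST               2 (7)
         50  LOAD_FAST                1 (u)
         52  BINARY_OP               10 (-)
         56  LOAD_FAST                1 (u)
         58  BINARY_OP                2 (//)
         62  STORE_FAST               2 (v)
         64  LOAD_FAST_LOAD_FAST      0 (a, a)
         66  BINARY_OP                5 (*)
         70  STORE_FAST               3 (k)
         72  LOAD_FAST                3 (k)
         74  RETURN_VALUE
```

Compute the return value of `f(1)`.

LOAD_FAST_LOAD_FAST a,a → push 1,1. Stack: [1, 1]
BINARY_OP & → 1 & 1 = 1. Stack: [1]
STORE_FAST u → u=1. Stack: []
LOAD_FAST_LOAD_FAST a,u → push 1,1. Stack: [1, 1]
COMPARE_OP bool(<=) → 1 vs 1 = True. Stack: [True]
POP_JUMP_IF_FALSE → pop True; no jump. Stack: []
LOAD_FAST a → push 1. Stack: [1]
LOAD_CONST → push 4. Stack: [1, 4]
BINARY_OP << → 1 << 4 = 16. Stack: [16]
STORE_FAST v → v=16. Stack: []
LOAD_FAST_LOAD_FAST v,a → push 16,1. Stack: [16, 1]
BINARY_OP ^ → 16 ^ 1 = 17. Stack: [17]
LOAD_FAST u → push 1. Stack: [17, 1]
BINARY_OP // → 17 // 1 = 17. Stack: [17]
STORE_FAST k → k=17. Stack: []
LOAD_FAST k → push 17. Stack: [17]
RETURN_VALUE → return 17.

17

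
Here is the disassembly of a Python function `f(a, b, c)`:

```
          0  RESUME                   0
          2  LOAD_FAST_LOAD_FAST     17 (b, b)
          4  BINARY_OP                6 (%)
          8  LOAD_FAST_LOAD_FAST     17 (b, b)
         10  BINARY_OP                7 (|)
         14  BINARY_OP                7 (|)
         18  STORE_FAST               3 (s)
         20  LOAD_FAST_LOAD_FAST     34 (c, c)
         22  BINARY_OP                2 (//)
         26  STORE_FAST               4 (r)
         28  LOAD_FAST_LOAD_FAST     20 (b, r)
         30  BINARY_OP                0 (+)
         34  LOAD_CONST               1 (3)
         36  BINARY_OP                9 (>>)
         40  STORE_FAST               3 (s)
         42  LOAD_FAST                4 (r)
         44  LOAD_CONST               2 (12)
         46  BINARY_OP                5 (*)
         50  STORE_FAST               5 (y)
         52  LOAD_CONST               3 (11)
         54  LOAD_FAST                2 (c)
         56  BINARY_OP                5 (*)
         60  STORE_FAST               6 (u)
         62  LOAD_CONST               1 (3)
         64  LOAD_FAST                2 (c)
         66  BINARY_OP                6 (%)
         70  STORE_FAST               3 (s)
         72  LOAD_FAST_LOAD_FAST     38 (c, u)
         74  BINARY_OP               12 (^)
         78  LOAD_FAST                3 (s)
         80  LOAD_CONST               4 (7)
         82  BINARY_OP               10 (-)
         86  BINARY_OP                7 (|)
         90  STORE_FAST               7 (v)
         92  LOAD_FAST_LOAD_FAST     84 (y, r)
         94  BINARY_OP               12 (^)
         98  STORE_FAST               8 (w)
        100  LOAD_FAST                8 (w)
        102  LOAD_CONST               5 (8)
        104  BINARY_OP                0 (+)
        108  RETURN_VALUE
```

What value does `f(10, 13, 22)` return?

21

LOAD_FAST_LOAD_FAST b,b → push 13,13. Stack: [13, 13]
BINARY_OP % → 13 % 13 = 0. Stack: [0]
LOAD_FAST_LOAD_FAST b,b → push 13,13. Stack: [0, 13, 13]
BINARY_OP | → 13 | 13 = 13. Stack: [0, 13]
BINARY_OP | → 0 | 13 = 13. Stack: [13]
STORE_FAST s → s=13. Stack: []
LOAD_FAST_LOAD_FAST c,c → push 22,22. Stack: [22, 22]
BINARY_OP // → 22 // 22 = 1. Stack: [1]
STORE_FAST r → r=1. Stack: []
LOAD_FAST_LOAD_FAST b,r → push 13,1. Stack: [13, 1]
BINARY_OP + → 13 + 1 = 14. Stack: [14]
LOAD_CONST → push 3. Stack: [14, 3]
BINARY_OP >> → 14 >> 3 = 1. Stack: [1]
STORE_FAST s → s=1. Stack: []
LOAD_FAST r → push 1. Stack: [1]
LOAD_CONST → push 12. Stack: [1, 12]
BINARY_OP * → 1 * 12 = 12. Stack: [12]
STORE_FAST y → y=12. Stack: []
LOAD_CONST → push 11. Stack: [11]
LOAD_FAST c → push 22. Stack: [11, 22]
BINARY_OP * → 11 * 22 = 242. Stack: [242]
STORE_FAST u → u=242. Stack: []
LOAD_CONST → push 3. Stack: [3]
LOAD_FAST c → push 22. Stack: [3, 22]
BINARY_OP % → 3 % 22 = 3. Stack: [3]
STORE_FAST s → s=3. Stack: []
LOAD_FAST_LOAD_FAST c,u → push 22,242. Stack: [22, 242]
BINARY_OP ^ → 22 ^ 242 = 228. Stack: [228]
LOAD_FAST s → push 3. Stack: [228, 3]
LOAD_CONST → push 7. Stack: [228, 3, 7]
BINARY_OP - → 3 - 7 = -4. Stack: [228, -4]
BINARY_OP | → 228 | -4 = -4. Stack: [-4]
STORE_FAST v → v=-4. Stack: []
LOAD_FAST_LOAD_FAST y,r → push 12,1. Stack: [12, 1]
BINARY_OP ^ → 12 ^ 1 = 13. Stack: [13]
STORE_FAST w → w=13. Stack: []
LOAD_FAST w → push 13. Stack: [13]
LOAD_CONST → push 8. Stack: [13, 8]
BINARY_OP + → 13 + 8 = 21. Stack: [21]
RETURN_VALUE → return 21.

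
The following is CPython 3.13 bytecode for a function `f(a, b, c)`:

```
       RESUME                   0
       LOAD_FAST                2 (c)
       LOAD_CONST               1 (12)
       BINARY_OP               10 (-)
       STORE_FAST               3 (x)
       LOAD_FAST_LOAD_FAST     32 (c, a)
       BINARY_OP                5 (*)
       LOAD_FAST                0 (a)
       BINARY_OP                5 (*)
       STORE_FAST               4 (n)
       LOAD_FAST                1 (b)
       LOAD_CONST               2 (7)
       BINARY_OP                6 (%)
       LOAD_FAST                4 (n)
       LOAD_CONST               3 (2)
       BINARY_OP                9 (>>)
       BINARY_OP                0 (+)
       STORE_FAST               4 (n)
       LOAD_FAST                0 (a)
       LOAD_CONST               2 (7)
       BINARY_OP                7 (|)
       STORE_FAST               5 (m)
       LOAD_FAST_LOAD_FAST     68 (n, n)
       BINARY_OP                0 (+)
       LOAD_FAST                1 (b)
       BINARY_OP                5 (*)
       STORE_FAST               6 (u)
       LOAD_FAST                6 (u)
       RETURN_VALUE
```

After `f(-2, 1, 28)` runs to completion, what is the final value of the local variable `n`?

LOAD_FAST c → push 28. Stack: [28]
LOAD_CONST → push 12. Stack: [28, 12]
BINARY_OP - → 28 - 12 = 16. Stack: [16]
STORE_FAST x → x=16. Stack: []
LOAD_FAST_LOAD_FAST c,a → push 28,-2. Stack: [28, -2]
BINARY_OP * → 28 * -2 = -56. Stack: [-56]
LOAD_FAST a → push -2. Stack: [-56, -2]
BINARY_OP * → -56 * -2 = 112. Stack: [112]
STORE_FAST n → n=112. Stack: []
LOAD_FAST b → push 1. Stack: [1]
LOAD_CONST → push 7. Stack: [1, 7]
BINARY_OP % → 1 % 7 = 1. Stack: [1]
LOAD_FAST n → push 112. Stack: [1, 112]
LOAD_CONST → push 2. Stack: [1, 112, 2]
BINARY_OP >> → 112 >> 2 = 28. Stack: [1, 28]
BINARY_OP + → 1 + 28 = 29. Stack: [29]
STORE_FAST n → n=29. Stack: []
LOAD_FAST a → push -2. Stack: [-2]
LOAD_CONST → push 7. Stack: [-2, 7]
BINARY_OP | → -2 | 7 = -1. Stack: [-1]
STORE_FAST m → m=-1. Stack: []
LOAD_FAST_LOAD_FAST n,n → push 29,29. Stack: [29, 29]
BINARY_OP + → 29 + 29 = 58. Stack: [58]
LOAD_FAST b → push 1. Stack: [58, 1]
BINARY_OP * → 58 * 1 = 58. Stack: [58]
STORE_FAST u → u=58. Stack: []
LOAD_FAST u → push 58. Stack: [58]
RETURN_VALUE → return 58.

29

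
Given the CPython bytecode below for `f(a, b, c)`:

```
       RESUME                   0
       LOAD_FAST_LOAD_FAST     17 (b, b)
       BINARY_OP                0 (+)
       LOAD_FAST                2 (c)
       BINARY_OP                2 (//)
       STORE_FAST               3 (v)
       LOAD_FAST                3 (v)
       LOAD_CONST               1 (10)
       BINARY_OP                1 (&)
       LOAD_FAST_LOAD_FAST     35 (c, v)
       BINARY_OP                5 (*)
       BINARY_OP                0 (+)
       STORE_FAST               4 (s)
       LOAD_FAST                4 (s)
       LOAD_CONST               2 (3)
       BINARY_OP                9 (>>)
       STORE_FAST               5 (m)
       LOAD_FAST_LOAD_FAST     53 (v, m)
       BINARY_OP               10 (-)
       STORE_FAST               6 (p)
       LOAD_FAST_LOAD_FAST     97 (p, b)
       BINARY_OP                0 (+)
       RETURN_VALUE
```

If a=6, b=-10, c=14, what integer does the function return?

LOAD_FAST_LOAD_FAST b,b → push -10,-10. Stack: [-10, -10]
BINARY_OP + → -10 + -10 = -20. Stack: [-20]
LOAD_FAST c → push 14. Stack: [-20, 14]
BINARY_OP // → -20 // 14 = -2. Stack: [-2]
STORE_FAST v → v=-2. Stack: []
LOAD_FAST v → push -2. Stack: [-2]
LOAD_CONST → push 10. Stack: [-2, 10]
BINARY_OP & → -2 & 10 = 10. Stack: [10]
LOAD_FAST_LOAD_FAST c,v → push 14,-2. Stack: [10, 14, -2]
BINARY_OP * → 14 * -2 = -28. Stack: [10, -28]
BINARY_OP + → 10 + -28 = -18. Stack: [-18]
STORE_FAST s → s=-18. Stack: []
LOAD_FAST s → push -18. Stack: [-18]
LOAD_CONST → push 3. Stack: [-18, 3]
BINARY_OP >> → -18 >> 3 = -3. Stack: [-3]
STORE_FAST m → m=-3. Stack: []
LOAD_FAST_LOAD_FAST v,m → push -2,-3. Stack: [-2, -3]
BINARY_OP - → -2 - -3 = 1. Stack: [1]
STORE_FAST p → p=1. Stack: []
LOAD_FAST_LOAD_FAST p,b → push 1,-10. Stack: [1, -10]
BINARY_OP + → 1 + -10 = -9. Stack: [-9]
RETURN_VALUE → return -9.

-9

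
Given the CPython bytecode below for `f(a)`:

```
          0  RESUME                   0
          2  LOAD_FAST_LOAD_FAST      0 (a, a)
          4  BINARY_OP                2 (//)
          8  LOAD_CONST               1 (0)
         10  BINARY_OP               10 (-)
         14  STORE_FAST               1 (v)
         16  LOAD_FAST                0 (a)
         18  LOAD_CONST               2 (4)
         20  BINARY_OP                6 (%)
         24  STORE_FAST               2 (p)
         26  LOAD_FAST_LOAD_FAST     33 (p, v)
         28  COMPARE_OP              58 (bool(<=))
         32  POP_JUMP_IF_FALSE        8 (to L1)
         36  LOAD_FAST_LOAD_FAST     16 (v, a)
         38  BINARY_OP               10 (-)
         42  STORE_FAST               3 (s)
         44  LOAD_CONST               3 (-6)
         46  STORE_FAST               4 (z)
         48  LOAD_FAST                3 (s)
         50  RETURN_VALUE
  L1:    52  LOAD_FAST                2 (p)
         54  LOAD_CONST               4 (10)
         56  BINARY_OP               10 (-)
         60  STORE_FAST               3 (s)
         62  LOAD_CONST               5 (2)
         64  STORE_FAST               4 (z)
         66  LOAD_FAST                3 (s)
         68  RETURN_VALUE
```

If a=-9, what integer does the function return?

LOAD_FAST_LOAD_FAST a,a → push -9,-9. Stack: [-9, -9]
BINARY_OP // → -9 // -9 = 1. Stack: [1]
LOAD_CONST → push 0. Stack: [1, 0]
BINARY_OP - → 1 - 0 = 1. Stack: [1]
STORE_FAST v → v=1. Stack: []
LOAD_FAST a → push -9. Stack: [-9]
LOAD_CONST → push 4. Stack: [-9, 4]
BINARY_OP % → -9 % 4 = 3. Stack: [3]
STORE_FAST p → p=3. Stack: []
LOAD_FAST_LOAD_FAST p,v → push 3,1. Stack: [3, 1]
COMPARE_OP bool(<=) → 3 vs 1 = False. Stack: [False]
POP_JUMP_IF_FALSE → pop False; jump. Stack: []
LOAD_FAST p → push 3. Stack: [3]
LOAD_CONST → push 10. Stack: [3, 10]
BINARY_OP - → 3 - 10 = -7. Stack: [-7]
STORE_FAST s → s=-7. Stack: []
LOAD_CONST → push 2. Stack: [2]
STORE_FAST z → z=2. Stack: []
LOAD_FAST s → push -7. Stack: [-7]
RETURN_VALUE → return -7.

-7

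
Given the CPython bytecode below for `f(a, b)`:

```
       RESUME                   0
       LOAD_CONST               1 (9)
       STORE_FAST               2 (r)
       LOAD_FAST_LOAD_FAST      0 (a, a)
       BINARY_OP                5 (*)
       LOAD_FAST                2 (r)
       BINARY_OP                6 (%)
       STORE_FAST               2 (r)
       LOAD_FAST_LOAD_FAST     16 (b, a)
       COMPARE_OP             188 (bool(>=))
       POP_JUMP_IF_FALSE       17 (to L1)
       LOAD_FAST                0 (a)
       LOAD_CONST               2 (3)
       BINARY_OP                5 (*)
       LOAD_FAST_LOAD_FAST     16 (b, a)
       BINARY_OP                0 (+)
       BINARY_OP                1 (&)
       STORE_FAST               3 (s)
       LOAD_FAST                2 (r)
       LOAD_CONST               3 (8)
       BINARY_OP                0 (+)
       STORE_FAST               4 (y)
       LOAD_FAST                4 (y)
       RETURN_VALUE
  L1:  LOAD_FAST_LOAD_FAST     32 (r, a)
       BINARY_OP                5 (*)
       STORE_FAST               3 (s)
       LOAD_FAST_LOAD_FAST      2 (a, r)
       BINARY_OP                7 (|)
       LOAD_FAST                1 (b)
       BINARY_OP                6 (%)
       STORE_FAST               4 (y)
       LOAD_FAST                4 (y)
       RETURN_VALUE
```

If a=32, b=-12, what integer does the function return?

-9

LOAD_CONST → push 9. Stack: [9]
STORE_FAST r → r=9. Stack: []
LOAD_FAST_LOAD_FAST a,a → push 32,32. Stack: [32, 32]
BINARY_OP * → 32 * 32 = 1024. Stack: [1024]
LOAD_FAST r → push 9. Stack: [1024, 9]
BINARY_OP % → 1024 % 9 = 7. Stack: [7]
STORE_FAST r → r=7. Stack: []
LOAD_FAST_LOAD_FAST b,a → push -12,32. Stack: [-12, 32]
COMPARE_OP bool(>=) → -12 vs 32 = False. Stack: [False]
POP_JUMP_IF_FALSE → pop False; jump. Stack: []
LOAD_FAST_LOAD_FAST r,a → push 7,32. Stack: [7, 32]
BINARY_OP * → 7 * 32 = 224. Stack: [224]
STORE_FAST s → s=224. Stack: []
LOAD_FAST_LOAD_FAST a,r → push 32,7. Stack: [32, 7]
BINARY_OP | → 32 | 7 = 39. Stack: [39]
LOAD_FAST b → push -12. Stack: [39, -12]
BINARY_OP % → 39 % -12 = -9. Stack: [-9]
STORE_FAST y → y=-9. Stack: []
LOAD_FAST y → push -9. Stack: [-9]
RETURN_VALUE → return -9.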